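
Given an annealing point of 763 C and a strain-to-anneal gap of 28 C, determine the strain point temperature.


Strain point = annealing point - difference:
  T_strain = 763 - 28 = 735 C

735 C


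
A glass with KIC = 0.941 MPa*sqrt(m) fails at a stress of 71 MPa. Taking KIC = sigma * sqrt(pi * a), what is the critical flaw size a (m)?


Rearrange KIC = sigma * sqrt(pi * a):
  sqrt(pi * a) = KIC / sigma
  sqrt(pi * a) = 0.941 / 71 = 0.013254
  a = (KIC / sigma)^2 / pi
  a = 0.013254^2 / pi = 0.0000559 m

0.0000559 m


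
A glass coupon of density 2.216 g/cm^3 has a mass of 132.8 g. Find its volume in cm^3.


Rearrange rho = m / V:
  V = m / rho
  V = 132.8 / 2.216 = 59.928 cm^3

59.928 cm^3


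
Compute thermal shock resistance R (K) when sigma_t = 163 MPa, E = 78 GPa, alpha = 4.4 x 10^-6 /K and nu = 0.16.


Thermal shock resistance: R = sigma * (1 - nu) / (E * alpha)
  Numerator = 163 * (1 - 0.16) = 136.92
  Denominator = 78 * 1000 * (4.4 x 10^-6) = 0.3432
  R = 136.92 / 0.3432 = 399.0 K

399.0 K


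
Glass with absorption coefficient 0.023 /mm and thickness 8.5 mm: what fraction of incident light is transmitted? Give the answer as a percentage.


Beer-Lambert law: T = exp(-alpha * thickness)
  exponent = -0.023 * 8.5 = -0.1955
  T = exp(-0.1955) = 0.8224
  Percentage = 0.8224 * 100 = 82.24%

82.24%


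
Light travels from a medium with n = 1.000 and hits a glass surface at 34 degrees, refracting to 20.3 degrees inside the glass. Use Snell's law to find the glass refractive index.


Apply Snell's law: n1 * sin(theta1) = n2 * sin(theta2)
  n2 = n1 * sin(theta1) / sin(theta2)
  sin(34) = 0.559193
  sin(20.3) = 0.346936
  n2 = 1.000 * 0.559193 / 0.346936 = 1.6118

1.6118


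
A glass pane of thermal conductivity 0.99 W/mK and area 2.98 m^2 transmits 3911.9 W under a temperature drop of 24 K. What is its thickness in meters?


Fourier's law: t = k * A * dT / Q
  t = 0.99 * 2.98 * 24 / 3911.9
  t = 70.8048 / 3911.9 = 0.0181 m

0.0181 m


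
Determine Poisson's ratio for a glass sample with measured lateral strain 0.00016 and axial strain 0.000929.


Poisson's ratio: nu = lateral strain / axial strain
  nu = 0.00016 / 0.000929 = 0.1722

0.1722


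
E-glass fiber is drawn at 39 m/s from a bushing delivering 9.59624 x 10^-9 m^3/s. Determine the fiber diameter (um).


Cross-sectional area from continuity:
  A = Q / v = 9.59624 x 10^-9 / 39 = 2.460574 x 10^-10 m^2
Diameter from circular cross-section:
  d = sqrt(4A / pi) * 10^6 (m -> um)
  d = sqrt(4 * 2.460574 x 10^-10 / pi) * 10^6 = 17.7 um

17.7 um


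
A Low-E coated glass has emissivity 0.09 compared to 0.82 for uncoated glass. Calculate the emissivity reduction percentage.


Percentage reduction = (1 - coated/uncoated) * 100
  Ratio = 0.09 / 0.82 = 0.1098
  Reduction = (1 - 0.1098) * 100 = 89.0%

89.0%


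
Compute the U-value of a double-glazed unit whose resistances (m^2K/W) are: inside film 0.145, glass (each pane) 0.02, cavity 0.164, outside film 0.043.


Total thermal resistance (series):
  R_total = R_in + R_glass + R_air + R_glass + R_out
  R_total = 0.145 + 0.02 + 0.164 + 0.02 + 0.043 = 0.392 m^2K/W
U-value = 1 / R_total = 1 / 0.392 = 2.551 W/m^2K

2.551 W/m^2K


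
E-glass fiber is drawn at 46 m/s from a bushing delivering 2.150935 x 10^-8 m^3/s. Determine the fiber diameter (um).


Cross-sectional area from continuity:
  A = Q / v = 2.150935 x 10^-8 / 46 = 4.675946 x 10^-10 m^2
Diameter from circular cross-section:
  d = sqrt(4A / pi) * 10^6 (m -> um)
  d = sqrt(4 * 4.675946 x 10^-10 / pi) * 10^6 = 24.4 um

24.4 um


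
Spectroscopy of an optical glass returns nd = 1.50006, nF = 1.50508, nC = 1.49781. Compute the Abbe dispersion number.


Abbe number formula: Vd = (nd - 1) / (nF - nC)
  nd - 1 = 1.50006 - 1 = 0.50006
  nF - nC = 1.50508 - 1.49781 = 0.00727
  Vd = 0.50006 / 0.00727 = 68.78

68.78


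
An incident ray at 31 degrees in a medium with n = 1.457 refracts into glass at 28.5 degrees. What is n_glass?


Apply Snell's law: n1 * sin(theta1) = n2 * sin(theta2)
  n2 = n1 * sin(theta1) / sin(theta2)
  sin(31) = 0.515038
  sin(28.5) = 0.477159
  n2 = 1.457 * 0.515038 / 0.477159 = 1.5727

1.5727


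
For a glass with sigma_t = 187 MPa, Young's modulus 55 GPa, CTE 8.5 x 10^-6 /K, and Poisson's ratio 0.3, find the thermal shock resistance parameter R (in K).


Thermal shock resistance: R = sigma * (1 - nu) / (E * alpha)
  Numerator = 187 * (1 - 0.3) = 130.9
  Denominator = 55 * 1000 * (8.5 x 10^-6) = 0.4675
  R = 130.9 / 0.4675 = 280.0 K

280.0 K


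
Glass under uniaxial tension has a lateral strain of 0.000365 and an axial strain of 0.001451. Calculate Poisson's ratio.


Poisson's ratio: nu = lateral strain / axial strain
  nu = 0.000365 / 0.001451 = 0.2516

0.2516


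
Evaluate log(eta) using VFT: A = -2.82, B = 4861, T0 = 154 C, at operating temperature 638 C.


VFT equation: log(eta) = A + B / (T - T0)
  T - T0 = 638 - 154 = 484
  B / (T - T0) = 4861 / 484 = 10.043
  log(eta) = -2.82 + 10.043 = 7.223

7.223


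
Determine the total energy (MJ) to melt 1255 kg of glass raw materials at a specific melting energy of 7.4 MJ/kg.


Total energy = mass * specific energy
  E = 1255 * 7.4 = 9287 MJ

9287 MJ


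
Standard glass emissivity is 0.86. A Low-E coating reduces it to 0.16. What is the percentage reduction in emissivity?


Percentage reduction = (1 - coated/uncoated) * 100
  Ratio = 0.16 / 0.86 = 0.186
  Reduction = (1 - 0.186) * 100 = 81.4%

81.4%


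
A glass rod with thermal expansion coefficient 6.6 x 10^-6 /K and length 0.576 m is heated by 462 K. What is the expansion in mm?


Thermal expansion formula: dL = alpha * L0 * dT
  dL = (6.6 x 10^-6) * 0.576 * 462 = 0.00175634 m
Convert to mm: 0.00175634 * 1000 = 1.7563 mm

1.7563 mm


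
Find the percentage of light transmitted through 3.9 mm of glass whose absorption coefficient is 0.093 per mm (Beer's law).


Beer-Lambert law: T = exp(-alpha * thickness)
  exponent = -0.093 * 3.9 = -0.3627
  T = exp(-0.3627) = 0.6958
  Percentage = 0.6958 * 100 = 69.58%

69.58%


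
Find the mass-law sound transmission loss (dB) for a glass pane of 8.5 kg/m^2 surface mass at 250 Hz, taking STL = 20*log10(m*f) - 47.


Mass law: STL = 20 * log10(m * f) - 47
  m * f = 8.5 * 250 = 2125
  log10(2125) = 3.32736
  STL = 20 * 3.32736 - 47 = 66.5472 - 47 = 19.5 dB

19.5 dB


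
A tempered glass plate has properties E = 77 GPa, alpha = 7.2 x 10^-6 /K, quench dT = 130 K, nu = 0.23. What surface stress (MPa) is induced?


Tempering stress: sigma = E * alpha * dT / (1 - nu)
  E (MPa) = 77 * 1000 = 77000
  Numerator = 77000 * (7.2 x 10^-6) * 130 = 72.072
  Denominator = 1 - 0.23 = 0.77
  sigma = 72.072 / 0.77 = 93.6 MPa

93.6 MPa


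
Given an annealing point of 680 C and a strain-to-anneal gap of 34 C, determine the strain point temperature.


Strain point = annealing point - difference:
  T_strain = 680 - 34 = 646 C

646 C


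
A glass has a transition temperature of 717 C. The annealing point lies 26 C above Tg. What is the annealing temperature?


The annealing temperature is Tg plus the offset:
  T_anneal = 717 + 26 = 743 C

743 C


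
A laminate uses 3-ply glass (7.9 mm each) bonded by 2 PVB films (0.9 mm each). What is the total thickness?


Total thickness = glass contribution + PVB contribution
  Glass: 3 * 7.9 = 23.7 mm
  PVB: 2 * 0.9 = 1.8 mm
  Total = 23.7 + 1.8 = 25.5 mm

25.5 mm


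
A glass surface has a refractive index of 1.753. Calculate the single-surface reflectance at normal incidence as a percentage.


Fresnel reflectance at normal incidence:
  R = ((n - 1)/(n + 1))^2
  (n - 1)/(n + 1) = (1.753 - 1)/(1.753 + 1) = 0.27352
  R = 0.27352^2 = 0.0748132
  R(%) = 0.0748132 * 100 = 7.481%

7.481%


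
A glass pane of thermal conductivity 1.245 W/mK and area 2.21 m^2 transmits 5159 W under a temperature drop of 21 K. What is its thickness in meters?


Fourier's law: t = k * A * dT / Q
  t = 1.245 * 2.21 * 21 / 5159
  t = 57.78045 / 5159 = 0.0112 m

0.0112 m


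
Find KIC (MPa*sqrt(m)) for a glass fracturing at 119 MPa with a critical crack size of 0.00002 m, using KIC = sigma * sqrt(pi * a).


Fracture toughness: KIC = sigma * sqrt(pi * a)
  pi * a = pi * 0.00002 = 0.000062832
  sqrt(pi * a) = 0.007927
  KIC = 119 * 0.007927 = 0.943 MPa*sqrt(m)

0.943 MPa*sqrt(m)


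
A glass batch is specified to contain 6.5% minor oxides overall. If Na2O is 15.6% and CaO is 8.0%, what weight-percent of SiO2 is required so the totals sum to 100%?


Known pieces sum to 100%:
  SiO2 = 100 - (others + Na2O + CaO)
  SiO2 = 100 - (6.5 + 15.6 + 8.0) = 69.9%

69.9%


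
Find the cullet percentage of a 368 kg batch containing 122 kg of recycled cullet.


Cullet ratio = (cullet mass / total batch mass) * 100
  Ratio = 122 / 368 * 100 = 33.15%

33.15%


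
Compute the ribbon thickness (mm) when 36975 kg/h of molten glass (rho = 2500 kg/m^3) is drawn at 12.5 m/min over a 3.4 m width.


Ribbon cross-section from mass balance:
  Volume rate = throughput / density = 36975 / 2500 = 14.79 m^3/h
  thickness = volume rate / (speed * 60 * width), i.e.
  thickness = throughput / (60 * speed * width * density) * 1000
  thickness = 36975 / (60 * 12.5 * 3.4 * 2500) * 1000 = 5.8 mm

5.8 mm


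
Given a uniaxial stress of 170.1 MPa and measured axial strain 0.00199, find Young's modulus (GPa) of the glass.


Young's modulus: E = stress / strain
  E = 170.1 MPa / 0.00199 = 85477.39 MPa
Convert to GPa: 85477.39 / 1000 = 85.48 GPa

85.48 GPa


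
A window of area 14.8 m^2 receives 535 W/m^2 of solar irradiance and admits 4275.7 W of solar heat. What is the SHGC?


Rearrange Q = Area * SHGC * Irradiance:
  SHGC = Q / (Area * Irradiance)
  SHGC = 4275.7 / (14.8 * 535) = 0.54

0.54


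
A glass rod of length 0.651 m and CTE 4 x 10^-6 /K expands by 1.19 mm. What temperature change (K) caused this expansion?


Rearrange dL = alpha * L0 * dT for dT:
  dT = dL / (alpha * L0)
  dL (m) = 1.19 / 1000 = 0.00119
  dT = 0.00119 / ((4 x 10^-6) * 0.651) = 457.0 K

457.0 K


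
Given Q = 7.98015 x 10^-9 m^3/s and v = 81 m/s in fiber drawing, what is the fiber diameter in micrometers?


Cross-sectional area from continuity:
  A = Q / v = 7.98015 x 10^-9 / 81 = 9.852037 x 10^-11 m^2
Diameter from circular cross-section:
  d = sqrt(4A / pi) * 10^6 (m -> um)
  d = sqrt(4 * 9.852037 x 10^-11 / pi) * 10^6 = 11.2 um

11.2 um


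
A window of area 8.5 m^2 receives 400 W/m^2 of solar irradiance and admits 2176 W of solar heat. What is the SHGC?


Rearrange Q = Area * SHGC * Irradiance:
  SHGC = Q / (Area * Irradiance)
  SHGC = 2176 / (8.5 * 400) = 0.64

0.64


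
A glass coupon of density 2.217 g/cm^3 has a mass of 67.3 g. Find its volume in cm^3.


Rearrange rho = m / V:
  V = m / rho
  V = 67.3 / 2.217 = 30.356 cm^3

30.356 cm^3


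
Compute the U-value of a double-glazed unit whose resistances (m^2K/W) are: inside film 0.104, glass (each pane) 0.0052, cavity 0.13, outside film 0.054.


Total thermal resistance (series):
  R_total = R_in + R_glass + R_air + R_glass + R_out
  R_total = 0.104 + 0.0052 + 0.13 + 0.0052 + 0.054 = 0.2984 m^2K/W
U-value = 1 / R_total = 1 / 0.2984 = 3.351 W/m^2K

3.351 W/m^2K


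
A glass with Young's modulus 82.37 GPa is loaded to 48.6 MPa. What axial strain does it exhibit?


Rearrange E = sigma / epsilon:
  epsilon = sigma / E
  E (MPa) = 82.37 * 1000 = 82370
  epsilon = 48.6 / 82370 = 0.00059

0.00059


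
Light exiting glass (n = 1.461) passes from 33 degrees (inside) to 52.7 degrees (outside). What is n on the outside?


Apply Snell's law: n1 * sin(theta1) = n2 * sin(theta2)
  n2 = n1 * sin(theta1) / sin(theta2)
  sin(33) = 0.544639
  sin(52.7) = 0.795473
  n2 = 1.461 * 0.544639 / 0.795473 = 1.0003

1.0003


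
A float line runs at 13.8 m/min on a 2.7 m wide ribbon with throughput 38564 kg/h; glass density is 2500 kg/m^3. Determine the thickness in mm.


Ribbon cross-section from mass balance:
  Volume rate = throughput / density = 38564 / 2500 = 15.4256 m^3/h
  thickness = volume rate / (speed * 60 * width), i.e.
  thickness = throughput / (60 * speed * width * density) * 1000
  thickness = 38564 / (60 * 13.8 * 2.7 * 2500) * 1000 = 6.9 mm

6.9 mm


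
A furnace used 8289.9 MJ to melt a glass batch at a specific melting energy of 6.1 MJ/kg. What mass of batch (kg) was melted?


Rearrange E = m * s for m:
  m = E / s
  m = 8289.9 / 6.1 = 1359.0 kg

1359.0 kg


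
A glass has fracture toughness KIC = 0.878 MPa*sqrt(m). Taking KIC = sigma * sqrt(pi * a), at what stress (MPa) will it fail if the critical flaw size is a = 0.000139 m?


Rearrange KIC = sigma * sqrt(pi * a):
  sigma = KIC / sqrt(pi * a)
  sqrt(pi * 0.000139) = 0.020897
  sigma = 0.878 / 0.020897 = 42.02 MPa

42.02 MPa


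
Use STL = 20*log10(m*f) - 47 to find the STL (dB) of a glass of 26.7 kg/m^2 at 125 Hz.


Mass law: STL = 20 * log10(m * f) - 47
  m * f = 26.7 * 125 = 3337.5
  log10(3337.5) = 3.52342
  STL = 20 * 3.52342 - 47 = 70.4684 - 47 = 23.5 dB

23.5 dB


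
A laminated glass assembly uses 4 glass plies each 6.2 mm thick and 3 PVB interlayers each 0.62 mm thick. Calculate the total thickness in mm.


Total thickness = glass contribution + PVB contribution
  Glass: 4 * 6.2 = 24.8 mm
  PVB: 3 * 0.62 = 1.86 mm
  Total = 24.8 + 1.86 = 26.66 mm

26.66 mm


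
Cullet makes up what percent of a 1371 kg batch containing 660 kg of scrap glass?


Cullet ratio = (cullet mass / total batch mass) * 100
  Ratio = 660 / 1371 * 100 = 48.14%

48.14%


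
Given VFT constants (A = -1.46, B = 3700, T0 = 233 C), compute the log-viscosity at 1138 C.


VFT equation: log(eta) = A + B / (T - T0)
  T - T0 = 1138 - 233 = 905
  B / (T - T0) = 3700 / 905 = 4.088
  log(eta) = -1.46 + 4.088 = 2.628

2.628


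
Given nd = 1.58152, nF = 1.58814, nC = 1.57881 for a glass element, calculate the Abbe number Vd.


Abbe number formula: Vd = (nd - 1) / (nF - nC)
  nd - 1 = 1.58152 - 1 = 0.58152
  nF - nC = 1.58814 - 1.57881 = 0.00933
  Vd = 0.58152 / 0.00933 = 62.33

62.33


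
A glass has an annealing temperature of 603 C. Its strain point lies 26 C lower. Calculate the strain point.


Strain point = annealing point - difference:
  T_strain = 603 - 26 = 577 C

577 C


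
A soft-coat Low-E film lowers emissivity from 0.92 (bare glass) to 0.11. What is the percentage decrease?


Percentage reduction = (1 - coated/uncoated) * 100
  Ratio = 0.11 / 0.92 = 0.1196
  Reduction = (1 - 0.1196) * 100 = 88.0%

88.0%


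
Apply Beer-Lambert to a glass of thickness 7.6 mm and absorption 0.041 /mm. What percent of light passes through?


Beer-Lambert law: T = exp(-alpha * thickness)
  exponent = -0.041 * 7.6 = -0.3116
  T = exp(-0.3116) = 0.7323
  Percentage = 0.7323 * 100 = 73.23%

73.23%


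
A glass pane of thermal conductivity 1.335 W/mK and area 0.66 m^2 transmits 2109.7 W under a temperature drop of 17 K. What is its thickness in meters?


Fourier's law: t = k * A * dT / Q
  t = 1.335 * 0.66 * 17 / 2109.7
  t = 14.9787 / 2109.7 = 0.0071 m

0.0071 m


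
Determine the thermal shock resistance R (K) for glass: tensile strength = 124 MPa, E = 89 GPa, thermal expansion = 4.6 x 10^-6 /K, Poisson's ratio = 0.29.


Thermal shock resistance: R = sigma * (1 - nu) / (E * alpha)
  Numerator = 124 * (1 - 0.29) = 88.04
  Denominator = 89 * 1000 * (4.6 x 10^-6) = 0.4094
  R = 88.04 / 0.4094 = 215.0 K

215.0 K


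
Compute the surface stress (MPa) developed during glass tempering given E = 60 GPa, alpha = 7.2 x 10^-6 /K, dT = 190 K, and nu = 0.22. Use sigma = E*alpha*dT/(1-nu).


Tempering stress: sigma = E * alpha * dT / (1 - nu)
  E (MPa) = 60 * 1000 = 60000
  Numerator = 60000 * (7.2 x 10^-6) * 190 = 82.08
  Denominator = 1 - 0.22 = 0.78
  sigma = 82.08 / 0.78 = 105.2 MPa

105.2 MPa


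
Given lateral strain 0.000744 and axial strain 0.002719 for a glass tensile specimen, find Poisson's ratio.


Poisson's ratio: nu = lateral strain / axial strain
  nu = 0.000744 / 0.002719 = 0.2736

0.2736


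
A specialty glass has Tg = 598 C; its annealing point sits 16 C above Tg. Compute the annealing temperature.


The annealing temperature is Tg plus the offset:
  T_anneal = 598 + 16 = 614 C

614 C


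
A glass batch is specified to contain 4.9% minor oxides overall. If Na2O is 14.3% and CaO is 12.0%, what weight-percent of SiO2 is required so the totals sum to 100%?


Known pieces sum to 100%:
  SiO2 = 100 - (others + Na2O + CaO)
  SiO2 = 100 - (4.9 + 14.3 + 12.0) = 68.8%

68.8%


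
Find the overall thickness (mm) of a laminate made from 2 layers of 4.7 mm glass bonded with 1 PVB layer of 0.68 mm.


Total thickness = glass contribution + PVB contribution
  Glass: 2 * 4.7 = 9.4 mm
  PVB: 1 * 0.68 = 0.68 mm
  Total = 9.4 + 0.68 = 10.08 mm

10.08 mm


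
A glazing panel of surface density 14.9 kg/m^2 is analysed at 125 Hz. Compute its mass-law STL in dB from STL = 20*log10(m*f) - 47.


Mass law: STL = 20 * log10(m * f) - 47
  m * f = 14.9 * 125 = 1862.5
  log10(1862.5) = 3.2701
  STL = 20 * 3.2701 - 47 = 65.402 - 47 = 18.4 dB

18.4 dB


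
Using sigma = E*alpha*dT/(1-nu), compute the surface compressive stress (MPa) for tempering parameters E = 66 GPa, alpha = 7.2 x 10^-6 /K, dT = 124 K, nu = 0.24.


Tempering stress: sigma = E * alpha * dT / (1 - nu)
  E (MPa) = 66 * 1000 = 66000
  Numerator = 66000 * (7.2 x 10^-6) * 124 = 58.9248
  Denominator = 1 - 0.24 = 0.76
  sigma = 58.9248 / 0.76 = 77.5 MPa

77.5 MPa


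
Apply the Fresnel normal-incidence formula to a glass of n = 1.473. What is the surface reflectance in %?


Fresnel reflectance at normal incidence:
  R = ((n - 1)/(n + 1))^2
  (n - 1)/(n + 1) = (1.473 - 1)/(1.473 + 1) = 0.191266
  R = 0.191266^2 = 0.0365827
  R(%) = 0.0365827 * 100 = 3.658%

3.658%


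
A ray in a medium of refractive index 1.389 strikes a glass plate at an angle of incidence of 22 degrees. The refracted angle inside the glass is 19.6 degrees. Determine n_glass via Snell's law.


Apply Snell's law: n1 * sin(theta1) = n2 * sin(theta2)
  n2 = n1 * sin(theta1) / sin(theta2)
  sin(22) = 0.374607
  sin(19.6) = 0.335452
  n2 = 1.389 * 0.374607 / 0.335452 = 1.5511

1.5511


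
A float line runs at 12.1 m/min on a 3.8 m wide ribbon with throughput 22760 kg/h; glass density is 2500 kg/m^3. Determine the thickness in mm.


Ribbon cross-section from mass balance:
  Volume rate = throughput / density = 22760 / 2500 = 9.104 m^3/h
  thickness = volume rate / (speed * 60 * width), i.e.
  thickness = throughput / (60 * speed * width * density) * 1000
  thickness = 22760 / (60 * 12.1 * 3.8 * 2500) * 1000 = 3.3 mm

3.3 mm


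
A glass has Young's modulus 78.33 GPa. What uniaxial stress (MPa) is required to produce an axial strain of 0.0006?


Rearrange E = sigma / epsilon:
  sigma = E * epsilon
  E (MPa) = 78.33 * 1000 = 78330
  sigma = 78330 * 0.0006 = 47.0 MPa

47.0 MPa


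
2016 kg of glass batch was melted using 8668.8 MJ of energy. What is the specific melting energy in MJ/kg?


Rearrange E = m * s for s:
  s = E / m
  s = 8668.8 / 2016 = 4.3 MJ/kg

4.3 MJ/kg


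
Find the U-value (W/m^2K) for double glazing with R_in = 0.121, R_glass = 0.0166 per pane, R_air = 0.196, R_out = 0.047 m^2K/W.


Total thermal resistance (series):
  R_total = R_in + R_glass + R_air + R_glass + R_out
  R_total = 0.121 + 0.0166 + 0.196 + 0.0166 + 0.047 = 0.3972 m^2K/W
U-value = 1 / R_total = 1 / 0.3972 = 2.518 W/m^2K

2.518 W/m^2K


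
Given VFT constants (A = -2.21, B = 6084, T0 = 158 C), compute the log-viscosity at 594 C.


VFT equation: log(eta) = A + B / (T - T0)
  T - T0 = 594 - 158 = 436
  B / (T - T0) = 6084 / 436 = 13.954
  log(eta) = -2.21 + 13.954 = 11.744

11.744


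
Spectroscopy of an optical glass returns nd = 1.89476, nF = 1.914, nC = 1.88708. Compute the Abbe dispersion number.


Abbe number formula: Vd = (nd - 1) / (nF - nC)
  nd - 1 = 1.89476 - 1 = 0.89476
  nF - nC = 1.914 - 1.88708 = 0.02692
  Vd = 0.89476 / 0.02692 = 33.24

33.24


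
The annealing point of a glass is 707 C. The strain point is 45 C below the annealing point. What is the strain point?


Strain point = annealing point - difference:
  T_strain = 707 - 45 = 662 C

662 C


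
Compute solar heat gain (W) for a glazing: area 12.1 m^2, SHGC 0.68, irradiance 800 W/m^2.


Solar heat gain: Q = Area * SHGC * Irradiance
  Q = 12.1 * 0.68 * 800 = 6582.4 W

6582.4 W


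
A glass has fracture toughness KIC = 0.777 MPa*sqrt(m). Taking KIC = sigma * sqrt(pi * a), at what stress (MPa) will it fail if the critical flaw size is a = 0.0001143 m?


Rearrange KIC = sigma * sqrt(pi * a):
  sigma = KIC / sqrt(pi * a)
  sqrt(pi * 0.0001143) = 0.01895
  sigma = 0.777 / 0.01895 = 41.0 MPa

41.0 MPa


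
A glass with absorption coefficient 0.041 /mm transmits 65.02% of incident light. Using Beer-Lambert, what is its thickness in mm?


Rearrange T = exp(-alpha * thickness):
  thickness = -ln(T) / alpha
  T = 65.02/100 = 0.6502
  ln(T) = -0.43048
  -ln(T) = 0.43048
  thickness = 0.43048 / 0.041 = 10.5 mm

10.5 mm


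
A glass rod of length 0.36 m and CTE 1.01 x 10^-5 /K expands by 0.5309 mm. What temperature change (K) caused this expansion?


Rearrange dL = alpha * L0 * dT for dT:
  dT = dL / (alpha * L0)
  dL (m) = 0.5309 / 1000 = 0.0005309
  dT = 0.0005309 / ((1.01 x 10^-5) * 0.36) = 146.0 K

146.0 K


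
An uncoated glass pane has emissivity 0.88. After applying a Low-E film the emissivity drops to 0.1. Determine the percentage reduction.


Percentage reduction = (1 - coated/uncoated) * 100
  Ratio = 0.1 / 0.88 = 0.1136
  Reduction = (1 - 0.1136) * 100 = 88.6%

88.6%


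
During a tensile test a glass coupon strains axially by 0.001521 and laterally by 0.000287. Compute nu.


Poisson's ratio: nu = lateral strain / axial strain
  nu = 0.000287 / 0.001521 = 0.1887

0.1887


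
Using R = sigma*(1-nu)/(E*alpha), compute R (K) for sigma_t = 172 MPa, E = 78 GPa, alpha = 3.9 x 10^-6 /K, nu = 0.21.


Thermal shock resistance: R = sigma * (1 - nu) / (E * alpha)
  Numerator = 172 * (1 - 0.21) = 135.88
  Denominator = 78 * 1000 * (3.9 x 10^-6) = 0.3042
  R = 135.88 / 0.3042 = 446.7 K

446.7 K


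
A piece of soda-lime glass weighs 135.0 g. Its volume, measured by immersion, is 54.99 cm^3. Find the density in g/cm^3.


Use the definition of density:
  rho = mass / volume
  rho = 135.0 / 54.99 = 2.455 g/cm^3

2.455 g/cm^3


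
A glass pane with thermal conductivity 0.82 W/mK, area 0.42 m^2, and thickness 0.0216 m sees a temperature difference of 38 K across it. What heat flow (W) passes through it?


Fourier's law: Q = k * A * dT / t
  Q = 0.82 * 0.42 * 38 / 0.0216
  Q = 13.0872 / 0.0216 = 605.9 W

605.9 W


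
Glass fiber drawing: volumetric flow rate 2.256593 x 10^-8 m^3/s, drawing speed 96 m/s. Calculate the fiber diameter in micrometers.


Cross-sectional area from continuity:
  A = Q / v = 2.256593 x 10^-8 / 96 = 2.350618 x 10^-10 m^2
Diameter from circular cross-section:
  d = sqrt(4A / pi) * 10^6 (m -> um)
  d = sqrt(4 * 2.350618 x 10^-10 / pi) * 10^6 = 17.3 um

17.3 um


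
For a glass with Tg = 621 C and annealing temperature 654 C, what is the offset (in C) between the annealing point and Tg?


Offset = T_anneal - Tg:
  offset = 654 - 621 = 33 C

33 C


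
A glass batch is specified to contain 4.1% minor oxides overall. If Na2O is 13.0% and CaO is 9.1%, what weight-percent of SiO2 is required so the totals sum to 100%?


Known pieces sum to 100%:
  SiO2 = 100 - (others + Na2O + CaO)
  SiO2 = 100 - (4.1 + 13.0 + 9.1) = 73.8%

73.8%


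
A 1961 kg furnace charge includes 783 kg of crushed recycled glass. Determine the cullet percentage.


Cullet ratio = (cullet mass / total batch mass) * 100
  Ratio = 783 / 1961 * 100 = 39.93%

39.93%


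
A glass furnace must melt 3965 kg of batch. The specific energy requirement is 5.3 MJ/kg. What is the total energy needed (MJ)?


Total energy = mass * specific energy
  E = 3965 * 5.3 = 21014.5 MJ

21014.5 MJ


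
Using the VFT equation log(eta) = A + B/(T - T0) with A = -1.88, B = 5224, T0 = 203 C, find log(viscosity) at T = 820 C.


VFT equation: log(eta) = A + B / (T - T0)
  T - T0 = 820 - 203 = 617
  B / (T - T0) = 5224 / 617 = 8.467
  log(eta) = -1.88 + 8.467 = 6.587

6.587


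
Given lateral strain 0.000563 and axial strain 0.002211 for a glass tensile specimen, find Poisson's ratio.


Poisson's ratio: nu = lateral strain / axial strain
  nu = 0.000563 / 0.002211 = 0.2546

0.2546


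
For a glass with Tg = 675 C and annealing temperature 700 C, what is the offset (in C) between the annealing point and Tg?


Offset = T_anneal - Tg:
  offset = 700 - 675 = 25 C

25 C


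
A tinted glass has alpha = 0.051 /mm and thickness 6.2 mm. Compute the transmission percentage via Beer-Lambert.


Beer-Lambert law: T = exp(-alpha * thickness)
  exponent = -0.051 * 6.2 = -0.3162
  T = exp(-0.3162) = 0.7289
  Percentage = 0.7289 * 100 = 72.89%

72.89%


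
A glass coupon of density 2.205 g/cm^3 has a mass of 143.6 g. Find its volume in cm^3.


Rearrange rho = m / V:
  V = m / rho
  V = 143.6 / 2.205 = 65.125 cm^3

65.125 cm^3


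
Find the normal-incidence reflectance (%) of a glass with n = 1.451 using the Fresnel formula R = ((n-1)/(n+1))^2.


Fresnel reflectance at normal incidence:
  R = ((n - 1)/(n + 1))^2
  (n - 1)/(n + 1) = (1.451 - 1)/(1.451 + 1) = 0.184007
  R = 0.184007^2 = 0.0338586
  R(%) = 0.0338586 * 100 = 3.386%

3.386%


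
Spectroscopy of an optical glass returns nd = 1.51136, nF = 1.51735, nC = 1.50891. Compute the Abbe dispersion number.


Abbe number formula: Vd = (nd - 1) / (nF - nC)
  nd - 1 = 1.51136 - 1 = 0.51136
  nF - nC = 1.51735 - 1.50891 = 0.00844
  Vd = 0.51136 / 0.00844 = 60.59

60.59


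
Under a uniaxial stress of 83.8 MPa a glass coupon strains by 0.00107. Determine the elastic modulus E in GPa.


Young's modulus: E = stress / strain
  E = 83.8 MPa / 0.00107 = 78317.76 MPa
Convert to GPa: 78317.76 / 1000 = 78.32 GPa

78.32 GPa


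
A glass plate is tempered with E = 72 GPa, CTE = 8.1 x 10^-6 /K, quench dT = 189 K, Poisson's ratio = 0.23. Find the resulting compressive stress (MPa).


Tempering stress: sigma = E * alpha * dT / (1 - nu)
  E (MPa) = 72 * 1000 = 72000
  Numerator = 72000 * (8.1 x 10^-6) * 189 = 110.2248
  Denominator = 1 - 0.23 = 0.77
  sigma = 110.2248 / 0.77 = 143.1 MPa

143.1 MPa


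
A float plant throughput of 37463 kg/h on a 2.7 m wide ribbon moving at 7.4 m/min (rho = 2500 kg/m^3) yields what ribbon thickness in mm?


Ribbon cross-section from mass balance:
  Volume rate = throughput / density = 37463 / 2500 = 14.9852 m^3/h
  thickness = volume rate / (speed * 60 * width), i.e.
  thickness = throughput / (60 * speed * width * density) * 1000
  thickness = 37463 / (60 * 7.4 * 2.7 * 2500) * 1000 = 12.5 mm

12.5 mm


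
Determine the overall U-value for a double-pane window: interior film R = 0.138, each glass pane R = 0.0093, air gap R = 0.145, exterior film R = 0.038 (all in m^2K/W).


Total thermal resistance (series):
  R_total = R_in + R_glass + R_air + R_glass + R_out
  R_total = 0.138 + 0.0093 + 0.145 + 0.0093 + 0.038 = 0.3396 m^2K/W
U-value = 1 / R_total = 1 / 0.3396 = 2.945 W/m^2K

2.945 W/m^2K


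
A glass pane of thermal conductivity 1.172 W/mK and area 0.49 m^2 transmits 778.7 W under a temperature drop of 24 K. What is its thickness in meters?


Fourier's law: t = k * A * dT / Q
  t = 1.172 * 0.49 * 24 / 778.7
  t = 13.78272 / 778.7 = 0.0177 m

0.0177 m


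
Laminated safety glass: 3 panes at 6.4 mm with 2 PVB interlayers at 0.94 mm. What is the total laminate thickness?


Total thickness = glass contribution + PVB contribution
  Glass: 3 * 6.4 = 19.2 mm
  PVB: 2 * 0.94 = 1.88 mm
  Total = 19.2 + 1.88 = 21.08 mm

21.08 mm


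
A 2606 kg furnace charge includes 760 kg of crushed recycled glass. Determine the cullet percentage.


Cullet ratio = (cullet mass / total batch mass) * 100
  Ratio = 760 / 2606 * 100 = 29.16%

29.16%


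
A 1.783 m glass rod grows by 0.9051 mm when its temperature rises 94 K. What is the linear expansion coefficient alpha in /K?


Rearrange dL = alpha * L0 * dT for alpha:
  alpha = dL / (L0 * dT)
  alpha = (0.9051 / 1000) / (1.783 * 94) = 0.0000054 /K = 5.4 x 10^-6 /K

5.4 x 10^-6 /K


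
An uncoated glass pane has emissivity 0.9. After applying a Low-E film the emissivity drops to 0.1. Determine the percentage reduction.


Percentage reduction = (1 - coated/uncoated) * 100
  Ratio = 0.1 / 0.9 = 0.1111
  Reduction = (1 - 0.1111) * 100 = 88.9%

88.9%


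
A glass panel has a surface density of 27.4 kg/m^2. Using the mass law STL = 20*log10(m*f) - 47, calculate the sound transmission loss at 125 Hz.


Mass law: STL = 20 * log10(m * f) - 47
  m * f = 27.4 * 125 = 3425
  log10(3425) = 3.53466
  STL = 20 * 3.53466 - 47 = 70.6932 - 47 = 23.7 dB

23.7 dB


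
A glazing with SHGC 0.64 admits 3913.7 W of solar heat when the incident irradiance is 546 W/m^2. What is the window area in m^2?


Rearrange Q = Area * SHGC * Irradiance:
  Area = Q / (SHGC * Irradiance)
  Area = 3913.7 / (0.64 * 546) = 11.2 m^2

11.2 m^2


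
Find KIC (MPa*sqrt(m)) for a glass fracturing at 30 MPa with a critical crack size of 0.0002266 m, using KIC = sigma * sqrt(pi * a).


Fracture toughness: KIC = sigma * sqrt(pi * a)
  pi * a = pi * 0.0002266 = 0.000711885
  sqrt(pi * a) = 0.026681
  KIC = 30 * 0.026681 = 0.8 MPa*sqrt(m)

0.8 MPa*sqrt(m)


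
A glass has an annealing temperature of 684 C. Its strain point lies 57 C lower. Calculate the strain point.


Strain point = annealing point - difference:
  T_strain = 684 - 57 = 627 C

627 C


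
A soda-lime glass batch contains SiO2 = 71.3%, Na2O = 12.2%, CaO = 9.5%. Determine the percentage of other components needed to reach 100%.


Sum the three major oxides:
  SiO2 + Na2O + CaO = 71.3 + 12.2 + 9.5 = 93.0%
Subtract from 100%:
  Others = 100 - 93.0 = 7.0%

7.0%


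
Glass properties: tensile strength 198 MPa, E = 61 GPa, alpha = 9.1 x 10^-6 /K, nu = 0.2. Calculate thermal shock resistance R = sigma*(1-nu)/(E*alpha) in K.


Thermal shock resistance: R = sigma * (1 - nu) / (E * alpha)
  Numerator = 198 * (1 - 0.2) = 158.4
  Denominator = 61 * 1000 * (9.1 x 10^-6) = 0.5551
  R = 158.4 / 0.5551 = 285.4 K

285.4 K


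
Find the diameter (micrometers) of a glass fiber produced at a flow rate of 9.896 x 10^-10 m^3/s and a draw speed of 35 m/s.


Cross-sectional area from continuity:
  A = Q / v = 9.896 x 10^-10 / 35 = 2.827429 x 10^-11 m^2
Diameter from circular cross-section:
  d = sqrt(4A / pi) * 10^6 (m -> um)
  d = sqrt(4 * 2.827429 x 10^-11 / pi) * 10^6 = 6.0 um

6.0 um


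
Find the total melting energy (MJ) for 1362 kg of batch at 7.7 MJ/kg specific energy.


Total energy = mass * specific energy
  E = 1362 * 7.7 = 10487.4 MJ

10487.4 MJ


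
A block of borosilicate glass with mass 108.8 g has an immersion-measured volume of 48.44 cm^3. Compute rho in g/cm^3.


Use the definition of density:
  rho = mass / volume
  rho = 108.8 / 48.44 = 2.246 g/cm^3

2.246 g/cm^3


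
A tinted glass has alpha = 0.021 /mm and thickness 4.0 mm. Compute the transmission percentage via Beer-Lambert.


Beer-Lambert law: T = exp(-alpha * thickness)
  exponent = -0.021 * 4.0 = -0.084
  T = exp(-0.084) = 0.9194
  Percentage = 0.9194 * 100 = 91.94%

91.94%


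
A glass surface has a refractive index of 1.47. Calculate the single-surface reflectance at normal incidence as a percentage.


Fresnel reflectance at normal incidence:
  R = ((n - 1)/(n + 1))^2
  (n - 1)/(n + 1) = (1.47 - 1)/(1.47 + 1) = 0.190283
  R = 0.190283^2 = 0.0362076
  R(%) = 0.0362076 * 100 = 3.621%

3.621%


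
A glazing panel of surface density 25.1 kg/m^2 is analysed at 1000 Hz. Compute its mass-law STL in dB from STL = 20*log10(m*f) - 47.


Mass law: STL = 20 * log10(m * f) - 47
  m * f = 25.1 * 1000 = 25100
  log10(25100) = 4.39967
  STL = 20 * 4.39967 - 47 = 87.9934 - 47 = 41.0 dB

41.0 dB


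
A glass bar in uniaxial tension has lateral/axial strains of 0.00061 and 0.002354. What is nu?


Poisson's ratio: nu = lateral strain / axial strain
  nu = 0.00061 / 0.002354 = 0.2591

0.2591


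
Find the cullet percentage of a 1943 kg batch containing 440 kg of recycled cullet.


Cullet ratio = (cullet mass / total batch mass) * 100
  Ratio = 440 / 1943 * 100 = 22.65%

22.65%


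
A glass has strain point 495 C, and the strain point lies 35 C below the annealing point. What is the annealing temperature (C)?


T_anneal = T_strain + gap:
  T_anneal = 495 + 35 = 530 C

530 C


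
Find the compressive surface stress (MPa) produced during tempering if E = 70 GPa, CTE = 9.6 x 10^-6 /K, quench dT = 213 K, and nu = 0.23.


Tempering stress: sigma = E * alpha * dT / (1 - nu)
  E (MPa) = 70 * 1000 = 70000
  Numerator = 70000 * (9.6 x 10^-6) * 213 = 143.136
  Denominator = 1 - 0.23 = 0.77
  sigma = 143.136 / 0.77 = 185.9 MPa

185.9 MPa


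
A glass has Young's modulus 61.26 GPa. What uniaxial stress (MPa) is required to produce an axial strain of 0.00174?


Rearrange E = sigma / epsilon:
  sigma = E * epsilon
  E (MPa) = 61.26 * 1000 = 61260
  sigma = 61260 * 0.00174 = 106.59 MPa

106.59 MPa


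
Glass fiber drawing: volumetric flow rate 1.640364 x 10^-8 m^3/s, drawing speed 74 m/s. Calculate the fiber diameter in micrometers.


Cross-sectional area from continuity:
  A = Q / v = 1.640364 x 10^-8 / 74 = 2.216708 x 10^-10 m^2
Diameter from circular cross-section:
  d = sqrt(4A / pi) * 10^6 (m -> um)
  d = sqrt(4 * 2.216708 x 10^-10 / pi) * 10^6 = 16.8 um

16.8 um


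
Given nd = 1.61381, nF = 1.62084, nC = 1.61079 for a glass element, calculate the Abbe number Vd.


Abbe number formula: Vd = (nd - 1) / (nF - nC)
  nd - 1 = 1.61381 - 1 = 0.61381
  nF - nC = 1.62084 - 1.61079 = 0.01005
  Vd = 0.61381 / 0.01005 = 61.08

61.08


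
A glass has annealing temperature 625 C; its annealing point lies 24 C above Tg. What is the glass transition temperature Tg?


Rearrange T_anneal = Tg + offset for Tg:
  Tg = T_anneal - offset = 625 - 24 = 601 C

601 C


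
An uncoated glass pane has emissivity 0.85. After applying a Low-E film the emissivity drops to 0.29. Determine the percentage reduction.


Percentage reduction = (1 - coated/uncoated) * 100
  Ratio = 0.29 / 0.85 = 0.3412
  Reduction = (1 - 0.3412) * 100 = 65.9%

65.9%


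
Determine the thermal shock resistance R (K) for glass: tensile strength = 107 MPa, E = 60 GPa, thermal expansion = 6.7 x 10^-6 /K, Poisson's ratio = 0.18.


Thermal shock resistance: R = sigma * (1 - nu) / (E * alpha)
  Numerator = 107 * (1 - 0.18) = 87.74
  Denominator = 60 * 1000 * (6.7 x 10^-6) = 0.402
  R = 87.74 / 0.402 = 218.3 K

218.3 K


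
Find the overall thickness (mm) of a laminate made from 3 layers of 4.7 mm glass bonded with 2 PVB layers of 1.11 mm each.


Total thickness = glass contribution + PVB contribution
  Glass: 3 * 4.7 = 14.1 mm
  PVB: 2 * 1.11 = 2.22 mm
  Total = 14.1 + 2.22 = 16.32 mm

16.32 mm


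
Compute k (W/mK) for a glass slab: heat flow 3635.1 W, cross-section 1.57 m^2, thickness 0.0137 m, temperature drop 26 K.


Fourier's law rearranged: k = Q * t / (A * dT)
  Numerator = 3635.1 * 0.0137 = 49.80087
  Denominator = 1.57 * 26 = 40.82
  k = 49.80087 / 40.82 = 1.22 W/mK

1.22 W/mK


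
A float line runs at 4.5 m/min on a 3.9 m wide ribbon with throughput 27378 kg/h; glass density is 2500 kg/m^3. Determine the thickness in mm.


Ribbon cross-section from mass balance:
  Volume rate = throughput / density = 27378 / 2500 = 10.9512 m^3/h
  thickness = volume rate / (speed * 60 * width), i.e.
  thickness = throughput / (60 * speed * width * density) * 1000
  thickness = 27378 / (60 * 4.5 * 3.9 * 2500) * 1000 = 10.4 mm

10.4 mm


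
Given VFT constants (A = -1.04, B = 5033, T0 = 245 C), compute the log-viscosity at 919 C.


VFT equation: log(eta) = A + B / (T - T0)
  T - T0 = 919 - 245 = 674
  B / (T - T0) = 5033 / 674 = 7.467
  log(eta) = -1.04 + 7.467 = 6.427

6.427


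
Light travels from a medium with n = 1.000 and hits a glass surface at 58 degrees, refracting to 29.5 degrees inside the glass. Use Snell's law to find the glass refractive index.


Apply Snell's law: n1 * sin(theta1) = n2 * sin(theta2)
  n2 = n1 * sin(theta1) / sin(theta2)
  sin(58) = 0.848048
  sin(29.5) = 0.492424
  n2 = 1.000 * 0.848048 / 0.492424 = 1.7222

1.7222


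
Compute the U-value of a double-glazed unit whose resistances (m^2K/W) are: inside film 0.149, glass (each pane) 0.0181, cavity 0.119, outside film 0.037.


Total thermal resistance (series):
  R_total = R_in + R_glass + R_air + R_glass + R_out
  R_total = 0.149 + 0.0181 + 0.119 + 0.0181 + 0.037 = 0.3412 m^2K/W
U-value = 1 / R_total = 1 / 0.3412 = 2.931 W/m^2K

2.931 W/m^2K


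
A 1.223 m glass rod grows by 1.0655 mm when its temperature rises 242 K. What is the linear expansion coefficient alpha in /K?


Rearrange dL = alpha * L0 * dT for alpha:
  alpha = dL / (L0 * dT)
  alpha = (1.0655 / 1000) / (1.223 * 242) = 0.0000036 /K = 3.6 x 10^-6 /K

3.6 x 10^-6 /K


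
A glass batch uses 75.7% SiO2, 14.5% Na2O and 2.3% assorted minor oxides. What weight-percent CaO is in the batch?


Pieces sum to 100%:
  CaO = 100 - (SiO2 + Na2O + others)
  CaO = 100 - (75.7 + 14.5 + 2.3) = 7.5%

7.5%


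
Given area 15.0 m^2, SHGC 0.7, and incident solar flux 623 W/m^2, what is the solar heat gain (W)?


Solar heat gain: Q = Area * SHGC * Irradiance
  Q = 15.0 * 0.7 * 623 = 6541.5 W

6541.5 W


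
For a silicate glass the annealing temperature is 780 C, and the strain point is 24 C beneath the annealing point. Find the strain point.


Strain point = annealing point - difference:
  T_strain = 780 - 24 = 756 C

756 C


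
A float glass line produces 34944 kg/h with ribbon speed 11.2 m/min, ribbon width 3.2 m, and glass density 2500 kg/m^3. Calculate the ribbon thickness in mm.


Ribbon cross-section from mass balance:
  Volume rate = throughput / density = 34944 / 2500 = 13.9776 m^3/h
  thickness = volume rate / (speed * 60 * width), i.e.
  thickness = throughput / (60 * speed * width * density) * 1000
  thickness = 34944 / (60 * 11.2 * 3.2 * 2500) * 1000 = 6.5 mm

6.5 mm


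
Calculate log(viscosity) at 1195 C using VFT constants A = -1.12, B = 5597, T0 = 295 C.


VFT equation: log(eta) = A + B / (T - T0)
  T - T0 = 1195 - 295 = 900
  B / (T - T0) = 5597 / 900 = 6.219
  log(eta) = -1.12 + 6.219 = 5.099

5.099


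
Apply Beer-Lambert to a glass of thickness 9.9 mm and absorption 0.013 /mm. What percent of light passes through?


Beer-Lambert law: T = exp(-alpha * thickness)
  exponent = -0.013 * 9.9 = -0.1287
  T = exp(-0.1287) = 0.8792
  Percentage = 0.8792 * 100 = 87.92%

87.92%


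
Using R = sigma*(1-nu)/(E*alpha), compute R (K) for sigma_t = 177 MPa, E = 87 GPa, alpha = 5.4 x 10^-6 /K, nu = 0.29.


Thermal shock resistance: R = sigma * (1 - nu) / (E * alpha)
  Numerator = 177 * (1 - 0.29) = 125.67
  Denominator = 87 * 1000 * (5.4 x 10^-6) = 0.4698
  R = 125.67 / 0.4698 = 267.5 K

267.5 K


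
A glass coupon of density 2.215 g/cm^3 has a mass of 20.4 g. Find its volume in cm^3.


Rearrange rho = m / V:
  V = m / rho
  V = 20.4 / 2.215 = 9.21 cm^3

9.21 cm^3


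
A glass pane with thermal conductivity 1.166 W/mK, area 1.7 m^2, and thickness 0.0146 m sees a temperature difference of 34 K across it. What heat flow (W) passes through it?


Fourier's law: Q = k * A * dT / t
  Q = 1.166 * 1.7 * 34 / 0.0146
  Q = 67.3948 / 0.0146 = 4616.1 W

4616.1 W


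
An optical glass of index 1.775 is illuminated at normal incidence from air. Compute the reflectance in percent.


Fresnel reflectance at normal incidence:
  R = ((n - 1)/(n + 1))^2
  (n - 1)/(n + 1) = (1.775 - 1)/(1.775 + 1) = 0.279279
  R = 0.279279^2 = 0.0779968
  R(%) = 0.0779968 * 100 = 7.8%

7.8%
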